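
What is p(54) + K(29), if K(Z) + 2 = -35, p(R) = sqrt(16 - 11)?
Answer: -37 + sqrt(5) ≈ -34.764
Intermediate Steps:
p(R) = sqrt(5)
K(Z) = -37 (K(Z) = -2 - 35 = -37)
p(54) + K(29) = sqrt(5) - 37 = -37 + sqrt(5)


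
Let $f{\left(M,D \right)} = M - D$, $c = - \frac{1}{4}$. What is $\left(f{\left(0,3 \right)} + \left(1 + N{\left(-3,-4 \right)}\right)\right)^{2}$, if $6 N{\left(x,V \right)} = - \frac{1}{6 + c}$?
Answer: $\frac{19600}{4761} \approx 4.1168$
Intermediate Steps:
$c = - \frac{1}{4}$ ($c = \left(-1\right) \frac{1}{4} = - \frac{1}{4} \approx -0.25$)
$N{\left(x,V \right)} = - \frac{2}{69}$ ($N{\left(x,V \right)} = \frac{\left(-1\right) \frac{1}{6 - \frac{1}{4}}}{6} = \frac{\left(-1\right) \frac{1}{\frac{23}{4}}}{6} = \frac{\left(-1\right) \frac{4}{23}}{6} = \frac{1}{6} \left(- \frac{4}{23}\right) = - \frac{2}{69}$)
$\left(f{\left(0,3 \right)} + \left(1 + N{\left(-3,-4 \right)}\right)\right)^{2} = \left(\left(0 - 3\right) + \left(1 - \frac{2}{69}\right)\right)^{2} = \left(\left(0 - 3\right) + \frac{67}{69}\right)^{2} = \left(-3 + \frac{67}{69}\right)^{2} = \left(- \frac{140}{69}\right)^{2} = \frac{19600}{4761}$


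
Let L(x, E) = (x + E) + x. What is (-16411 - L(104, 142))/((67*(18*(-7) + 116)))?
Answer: 16761/670 ≈ 25.016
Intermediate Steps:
L(x, E) = E + 2*x (L(x, E) = (E + x) + x = E + 2*x)
(-16411 - L(104, 142))/((67*(18*(-7) + 116))) = (-16411 - (142 + 2*104))/((67*(18*(-7) + 116))) = (-16411 - (142 + 208))/((67*(-126 + 116))) = (-16411 - 1*350)/((67*(-10))) = (-16411 - 350)/(-670) = -16761*(-1/670) = 16761/670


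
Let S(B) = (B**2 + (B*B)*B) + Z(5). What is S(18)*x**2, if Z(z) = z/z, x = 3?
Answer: 55413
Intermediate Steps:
Z(z) = 1
S(B) = 1 + B**2 + B**3 (S(B) = (B**2 + (B*B)*B) + 1 = (B**2 + B**2*B) + 1 = (B**2 + B**3) + 1 = 1 + B**2 + B**3)
S(18)*x**2 = (1 + 18**2 + 18**3)*3**2 = (1 + 324 + 5832)*9 = 6157*9 = 55413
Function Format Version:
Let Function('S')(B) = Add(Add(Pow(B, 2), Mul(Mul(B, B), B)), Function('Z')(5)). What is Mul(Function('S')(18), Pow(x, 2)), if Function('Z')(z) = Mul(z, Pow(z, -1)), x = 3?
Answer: 55413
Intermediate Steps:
Function('Z')(z) = 1
Function('S')(B) = Add(1, Pow(B, 2), Pow(B, 3)) (Function('S')(B) = Add(Add(Pow(B, 2), Mul(Mul(B, B), B)), 1) = Add(Add(Pow(B, 2), Mul(Pow(B, 2), B)), 1) = Add(Add(Pow(B, 2), Pow(B, 3)), 1) = Add(1, Pow(B, 2), Pow(B, 3)))
Mul(Function('S')(18), Pow(x, 2)) = Mul(Add(1, Pow(18, 2), Pow(18, 3)), Pow(3, 2)) = Mul(Add(1, 324, 5832), 9) = Mul(6157, 9) = 55413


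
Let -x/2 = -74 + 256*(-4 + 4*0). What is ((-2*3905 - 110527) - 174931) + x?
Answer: -291072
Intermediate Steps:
x = 2196 (x = -2*(-74 + 256*(-4 + 4*0)) = -2*(-74 + 256*(-4 + 0)) = -2*(-74 + 256*(-4)) = -2*(-74 - 1024) = -2*(-1098) = 2196)
((-2*3905 - 110527) - 174931) + x = ((-2*3905 - 110527) - 174931) + 2196 = ((-7810 - 110527) - 174931) + 2196 = (-118337 - 174931) + 2196 = -293268 + 2196 = -291072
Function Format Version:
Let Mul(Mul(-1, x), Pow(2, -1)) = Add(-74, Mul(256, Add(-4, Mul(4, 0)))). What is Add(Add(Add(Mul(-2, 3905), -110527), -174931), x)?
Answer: -291072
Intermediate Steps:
x = 2196 (x = Mul(-2, Add(-74, Mul(256, Add(-4, Mul(4, 0))))) = Mul(-2, Add(-74, Mul(256, Add(-4, 0)))) = Mul(-2, Add(-74, Mul(256, -4))) = Mul(-2, Add(-74, -1024)) = Mul(-2, -1098) = 2196)
Add(Add(Add(Mul(-2, 3905), -110527), -174931), x) = Add(Add(Add(Mul(-2, 3905), -110527), -174931), 2196) = Add(Add(Add(-7810, -110527), -174931), 2196) = Add(Add(-118337, -174931), 2196) = Add(-293268, 2196) = -291072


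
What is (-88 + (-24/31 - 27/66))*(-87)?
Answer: 5291601/682 ≈ 7758.9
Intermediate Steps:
(-88 + (-24/31 - 27/66))*(-87) = (-88 + (-24*1/31 - 27*1/66))*(-87) = (-88 + (-24/31 - 9/22))*(-87) = (-88 - 807/682)*(-87) = -60823/682*(-87) = 5291601/682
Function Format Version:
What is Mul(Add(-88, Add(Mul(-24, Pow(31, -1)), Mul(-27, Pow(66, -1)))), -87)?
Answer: Rational(5291601, 682) ≈ 7758.9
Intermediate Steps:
Mul(Add(-88, Add(Mul(-24, Pow(31, -1)), Mul(-27, Pow(66, -1)))), -87) = Mul(Add(-88, Add(Mul(-24, Rational(1, 31)), Mul(-27, Rational(1, 66)))), -87) = Mul(Add(-88, Add(Rational(-24, 31), Rational(-9, 22))), -87) = Mul(Add(-88, Rational(-807, 682)), -87) = Mul(Rational(-60823, 682), -87) = Rational(5291601, 682)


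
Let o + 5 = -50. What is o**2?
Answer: 3025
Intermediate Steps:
o = -55 (o = -5 - 50 = -55)
o**2 = (-55)**2 = 3025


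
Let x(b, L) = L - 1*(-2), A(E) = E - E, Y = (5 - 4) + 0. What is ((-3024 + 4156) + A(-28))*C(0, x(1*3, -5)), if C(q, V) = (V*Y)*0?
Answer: 0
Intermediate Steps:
Y = 1 (Y = 1 + 0 = 1)
A(E) = 0
x(b, L) = 2 + L (x(b, L) = L + 2 = 2 + L)
C(q, V) = 0 (C(q, V) = (V*1)*0 = V*0 = 0)
((-3024 + 4156) + A(-28))*C(0, x(1*3, -5)) = ((-3024 + 4156) + 0)*0 = (1132 + 0)*0 = 1132*0 = 0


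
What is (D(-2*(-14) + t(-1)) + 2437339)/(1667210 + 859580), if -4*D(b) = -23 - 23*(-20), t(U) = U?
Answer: 9748919/10107160 ≈ 0.96456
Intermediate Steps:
D(b) = -437/4 (D(b) = -(-23 - 23*(-20))/4 = -(-23 + 460)/4 = -1/4*437 = -437/4)
(D(-2*(-14) + t(-1)) + 2437339)/(1667210 + 859580) = (-437/4 + 2437339)/(1667210 + 859580) = (9748919/4)/2526790 = (9748919/4)*(1/2526790) = 9748919/10107160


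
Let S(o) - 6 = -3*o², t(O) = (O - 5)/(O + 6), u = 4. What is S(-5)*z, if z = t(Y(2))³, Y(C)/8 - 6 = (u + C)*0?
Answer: -1828661/52488 ≈ -34.840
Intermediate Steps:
Y(C) = 48 (Y(C) = 48 + 8*((4 + C)*0) = 48 + 8*0 = 48 + 0 = 48)
t(O) = (-5 + O)/(6 + O)
S(o) = 6 - 3*o²
z = 79507/157464 (z = ((-5 + 48)/(6 + 48))³ = (43/54)³ = 79507/157464 ≈ 0.50492)
S(-5)*z = (6 - 3*(-5)²)*(79507/157464) = (6 - 3*25)*(79507/157464) = (6 - 75)*(79507/157464) = -69*79507/157464 = -1828661/52488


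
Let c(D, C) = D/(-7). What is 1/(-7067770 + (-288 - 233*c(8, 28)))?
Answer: -7/49474542 ≈ -1.4149e-7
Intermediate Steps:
c(D, C) = -D/7 (c(D, C) = D*(-1/7) = -D/7)
1/(-7067770 + (-288 - 233*c(8, 28))) = 1/(-7067770 + (-288 - (-233)*8/7)) = 1/(-7067770 + (-288 - 233*(-8/7))) = 1/(-7067770 + (-288 + 1864/7)) = 1/(-7067770 - 152/7) = 1/(-49474542/7) = -7/49474542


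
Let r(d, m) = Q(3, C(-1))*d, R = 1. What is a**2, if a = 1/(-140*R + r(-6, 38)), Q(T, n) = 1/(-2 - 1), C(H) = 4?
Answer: 1/19044 ≈ 5.2510e-5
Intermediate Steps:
Q(T, n) = -1/3 (Q(T, n) = 1/(-3) = -1/3)
r(d, m) = -d/3
a = -1/138 (a = 1/(-140*1 - 1/3*(-6)) = 1/(-140 + 2) = 1/(-138) = -1/138 ≈ -0.0072464)
a**2 = (-1/138)**2 = 1/19044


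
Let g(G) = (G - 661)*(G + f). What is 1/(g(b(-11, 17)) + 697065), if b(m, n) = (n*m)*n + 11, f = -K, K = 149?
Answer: 1/13397858 ≈ 7.4639e-8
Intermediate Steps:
f = -149 (f = -1*149 = -149)
b(m, n) = 11 + m*n**2 (b(m, n) = (m*n)*n + 11 = m*n**2 + 11 = 11 + m*n**2)
g(G) = (-661 + G)*(-149 + G) (g(G) = (G - 661)*(G - 149) = (-661 + G)*(-149 + G))
1/(g(b(-11, 17)) + 697065) = 1/((98489 + (11 - 11*17**2)**2 - 810*(11 - 11*17**2)) + 697065) = 1/((98489 + (11 - 11*289)**2 - 810*(11 - 11*289)) + 697065) = 1/((98489 + (11 - 3179)**2 - 810*(11 - 3179)) + 697065) = 1/((98489 + (-3168)**2 - 810*(-3168)) + 697065) = 1/((98489 + 10036224 + 2566080) + 697065) = 1/(12700793 + 697065) = 1/13397858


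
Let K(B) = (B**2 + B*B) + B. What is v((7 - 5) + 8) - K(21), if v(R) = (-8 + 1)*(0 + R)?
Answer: -973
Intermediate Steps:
v(R) = -7*R
K(B) = B + 2*B**2 (K(B) = (B**2 + B**2) + B = 2*B**2 + B = B + 2*B**2)
v((7 - 5) + 8) - K(21) = -7*((7 - 5) + 8) - 21*(1 + 2*21) = -7*(2 + 8) - 21*(1 + 42) = -7*10 - 21*43 = -70 - 1*903 = -70 - 903 = -973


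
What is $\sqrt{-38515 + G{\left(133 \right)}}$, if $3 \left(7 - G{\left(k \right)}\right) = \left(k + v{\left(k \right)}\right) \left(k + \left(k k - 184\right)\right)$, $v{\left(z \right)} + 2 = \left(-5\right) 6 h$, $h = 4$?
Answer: $\frac{i \sqrt{928626}}{3} \approx 321.22 i$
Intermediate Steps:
$v{\left(z \right)} = -122$ ($v{\left(z \right)} = -2 + \left(-5\right) 6 \cdot 4 = -2 - 120 = -122$)
$G{\left(k \right)} = 7 - \frac{\left(-122 + k\right) \left(-184 + k + k^{2}\right)}{3}$ ($G{\left(k \right)} = 7 - \frac{\left(k - 122\right) \left(k + \left(k k - 184\right)\right)}{3} = 7 - \frac{\left(-122 + k\right) \left(k + \left(k^{2} - 184\right)\right)}{3} = 7 - \frac{\left(-122 + k\right) \left(k + \left(-184 + k^{2}\right)\right)}{3} = 7 - \frac{\left(-122 + k\right) \left(-184 + k + k^{2}\right)}{3}$)
$\sqrt{-38515 + G{\left(133 \right)}} = \sqrt{-38515 + \left(- \frac{22427}{3} + 102 \cdot 133 - \frac{133^{3}}{3} + \frac{121 \cdot 133^{2}}{3}\right)} = \sqrt{-38515 + \left(- \frac{22427}{3} + 13566 - \frac{2352637}{3} + \frac{121}{3} \cdot 17689\right)} = \sqrt{-38515 + \left(- \frac{22427}{3} + 13566 - \frac{2352637}{3} + \frac{2140369}{3}\right)} = \sqrt{-38515 - \frac{193997}{3}} = \sqrt{- \frac{309542}{3}} = \frac{i \sqrt{928626}}{3}$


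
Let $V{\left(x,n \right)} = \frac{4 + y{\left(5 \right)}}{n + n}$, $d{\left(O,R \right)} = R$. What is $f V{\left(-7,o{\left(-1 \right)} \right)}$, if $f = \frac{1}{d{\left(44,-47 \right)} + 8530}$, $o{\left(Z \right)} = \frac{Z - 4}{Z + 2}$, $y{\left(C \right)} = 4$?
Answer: $- \frac{4}{42415} \approx -9.4306 \cdot 10^{-5}$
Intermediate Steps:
$o{\left(Z \right)} = \frac{-4 + Z}{2 + Z}$
$f = \frac{1}{8483}$ ($f = \frac{1}{-47 + 8530} = \frac{1}{8483} \approx 0.00011788$)
$V{\left(x,n \right)} = \frac{4}{n}$ ($V{\left(x,n \right)} = \frac{4 + 4}{n + n} = \frac{8}{2 n} = 8 \frac{1}{2 n} = \frac{4}{n}$)
$f V{\left(-7,o{\left(-1 \right)} \right)} = \frac{4 \frac{1}{\frac{1}{2 - 1} \left(-4 - 1\right)}}{8483} = \frac{4 \frac{1}{1^{-1} \left(-5\right)}}{8483} = \frac{4 \frac{1}{1 \left(-5\right)}}{8483} = \frac{4 \frac{1}{-5}}{8483} = \frac{4 \left(- \frac{1}{5}\right)}{8483} = \frac{1}{8483} \left(- \frac{4}{5}\right) = - \frac{4}{42415}$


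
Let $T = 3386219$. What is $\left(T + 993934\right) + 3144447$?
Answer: $7524600$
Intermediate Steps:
$\left(T + 993934\right) + 3144447 = \left(3386219 + 993934\right) + 3144447 = 4380153 + 3144447 = 7524600$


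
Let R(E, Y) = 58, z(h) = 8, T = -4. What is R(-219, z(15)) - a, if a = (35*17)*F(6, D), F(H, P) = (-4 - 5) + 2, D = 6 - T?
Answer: 4223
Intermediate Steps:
D = 10 (D = 6 - 1*(-4) = 6 + 4 = 10)
F(H, P) = -7 (F(H, P) = -9 + 2 = -7)
a = -4165 (a = (35*17)*(-7) = 595*(-7) = -4165)
R(-219, z(15)) - a = 58 - 1*(-4165) = 58 + 4165 = 4223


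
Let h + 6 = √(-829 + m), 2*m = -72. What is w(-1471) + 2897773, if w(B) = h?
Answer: 2897767 + I*√865 ≈ 2.8978e+6 + 29.411*I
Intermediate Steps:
m = -36 (m = (½)*(-72) = -36)
h = -6 + I*√865 (h = -6 + √(-829 - 36) = -6 + √(-865) = -6 + I*√865 ≈ -6.0 + 29.411*I)
w(B) = -6 + I*√865
w(-1471) + 2897773 = (-6 + I*√865) + 2897773 = 2897767 + I*√865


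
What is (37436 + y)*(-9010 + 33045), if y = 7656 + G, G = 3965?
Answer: 1179084995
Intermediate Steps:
y = 11621 (y = 7656 + 3965 = 11621)
(37436 + y)*(-9010 + 33045) = (37436 + 11621)*(-9010 + 33045) = 49057*24035 = 1179084995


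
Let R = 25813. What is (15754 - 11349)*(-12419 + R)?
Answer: 59000570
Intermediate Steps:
(15754 - 11349)*(-12419 + R) = (15754 - 11349)*(-12419 + 25813) = 4405*13394 = 59000570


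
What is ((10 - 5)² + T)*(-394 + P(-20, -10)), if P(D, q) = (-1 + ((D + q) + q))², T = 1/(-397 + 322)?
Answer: 803946/25 ≈ 32158.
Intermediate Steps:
T = -1/75 (T = 1/(-75) = -1/75 ≈ -0.013333)
P(D, q) = (-1 + D + 2*q)² (P(D, q) = (-1 + (D + 2*q))² = (-1 + D + 2*q)²)
((10 - 5)² + T)*(-394 + P(-20, -10)) = ((10 - 5)² - 1/75)*(-394 + (-1 - 20 + 2*(-10))²) = (5² - 1/75)*(-394 + (-1 - 20 - 20)²) = (25 - 1/75)*(-394 + (-41)²) = 1874*(-394 + 1681)/75 = (1874/75)*1287 = 803946/25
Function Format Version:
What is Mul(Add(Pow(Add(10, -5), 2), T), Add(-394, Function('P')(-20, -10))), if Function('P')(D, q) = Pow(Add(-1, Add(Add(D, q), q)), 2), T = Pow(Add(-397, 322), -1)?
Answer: Rational(803946, 25) ≈ 32158.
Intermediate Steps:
T = Rational(-1, 75) (T = Pow(-75, -1) = Rational(-1, 75) ≈ -0.013333)
Function('P')(D, q) = Pow(Add(-1, D, Mul(2, q)), 2) (Function('P')(D, q) = Pow(Add(-1, Add(D, Mul(2, q))), 2) = Pow(Add(-1, D, Mul(2, q)), 2))
Mul(Add(Pow(Add(10, -5), 2), T), Add(-394, Function('P')(-20, -10))) = Mul(Add(Pow(Add(10, -5), 2), Rational(-1, 75)), Add(-394, Pow(Add(-1, -20, Mul(2, -10)), 2))) = Mul(Add(Pow(5, 2), Rational(-1, 75)), Add(-394, Pow(Add(-1, -20, -20), 2))) = Mul(Add(25, Rational(-1, 75)), Add(-394, Pow(-41, 2))) = Mul(Rational(1874, 75), Add(-394, 1681)) = Mul(Rational(1874, 75), 1287) = Rational(803946, 25)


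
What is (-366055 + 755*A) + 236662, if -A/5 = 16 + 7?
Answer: -216218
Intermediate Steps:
A = -115 (A = -5*(16 + 7) = -5*23 = -115)
(-366055 + 755*A) + 236662 = (-366055 + 755*(-115)) + 236662 = (-366055 - 86825) + 236662 = -452880 + 236662 = -216218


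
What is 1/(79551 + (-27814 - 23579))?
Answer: 1/28158 ≈ 3.5514e-5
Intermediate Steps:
1/(79551 + (-27814 - 23579)) = 1/(79551 - 51393) = 1/28158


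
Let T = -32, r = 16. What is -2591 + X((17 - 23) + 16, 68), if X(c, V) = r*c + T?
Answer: -2463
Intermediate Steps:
X(c, V) = -32 + 16*c (X(c, V) = 16*c - 32 = -32 + 16*c)
-2591 + X((17 - 23) + 16, 68) = -2591 + (-32 + 16*((17 - 23) + 16)) = -2591 + (-32 + 16*(-6 + 16)) = -2591 + (-32 + 16*10) = -2591 + (-32 + 160) = -2591 + 128 = -2463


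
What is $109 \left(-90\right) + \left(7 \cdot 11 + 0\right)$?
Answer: $-9733$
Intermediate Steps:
$109 \left(-90\right) + \left(7 \cdot 11 + 0\right) = -9810 + \left(77 + 0\right) = -9810 + 77 = -9733$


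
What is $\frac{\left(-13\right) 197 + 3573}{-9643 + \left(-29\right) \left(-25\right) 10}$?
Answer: $- \frac{1012}{2393} \approx -0.4229$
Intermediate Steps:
$\frac{\left(-13\right) 197 + 3573}{-9643 + \left(-29\right) \left(-25\right) 10} = \frac{-2561 + 3573}{-9643 + 725 \cdot 10} = \frac{1012}{-9643 + 7250} = \frac{1012}{-2393} = 1012 \left(- \frac{1}{2393}\right) = - \frac{1012}{2393}$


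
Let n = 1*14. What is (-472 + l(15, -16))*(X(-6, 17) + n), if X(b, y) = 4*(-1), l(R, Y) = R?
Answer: -4570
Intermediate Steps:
X(b, y) = -4
n = 14
(-472 + l(15, -16))*(X(-6, 17) + n) = (-472 + 15)*(-4 + 14) = -457*10 = -4570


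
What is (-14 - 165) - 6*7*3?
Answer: -305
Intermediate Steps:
(-14 - 165) - 6*7*3 = -179 - 42*3 = -179 - 126 = -305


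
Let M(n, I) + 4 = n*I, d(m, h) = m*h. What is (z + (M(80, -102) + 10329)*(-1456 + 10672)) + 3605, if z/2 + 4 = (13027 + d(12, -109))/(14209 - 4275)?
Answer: 99122640898/4967 ≈ 1.9956e+7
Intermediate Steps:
d(m, h) = h*m
z = -28017/4967 (z = -8 + 2*((13027 - 109*12)/(14209 - 4275)) = -8 + 2*((13027 - 1308)/9934) = -8 + 2*(11719*(1/9934)) = -8 + 2*(11719/9934) = -8 + 11719/4967 = -28017/4967 ≈ -5.6406)
M(n, I) = -4 + I*n (M(n, I) = -4 + n*I = -4 + I*n)
(z + (M(80, -102) + 10329)*(-1456 + 10672)) + 3605 = (-28017/4967 + ((-4 - 102*80) + 10329)*(-1456 + 10672)) + 3605 = (-28017/4967 + ((-4 - 8160) + 10329)*9216) + 3605 = (-28017/4967 + (-8164 + 10329)*9216) + 3605 = (-28017/4967 + 2165*9216) + 3605 = (-28017/4967 + 19952640) + 3605 = 99104734863/4967 + 3605 = 99122640898/4967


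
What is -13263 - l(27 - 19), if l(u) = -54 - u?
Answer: -13201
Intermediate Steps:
-13263 - l(27 - 19) = -13263 - (-54 - (27 - 19)) = -13263 - (-54 - 1*8) = -13263 - (-54 - 8) = -13263 - 1*(-62) = -13263 + 62 = -13201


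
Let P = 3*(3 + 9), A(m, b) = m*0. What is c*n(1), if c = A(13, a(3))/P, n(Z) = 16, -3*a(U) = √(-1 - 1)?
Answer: 0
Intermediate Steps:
a(U) = -I*√2/3 (a(U) = -√(-1 - 1)/3 = -I*√2/3)
A(m, b) = 0
P = 36 (P = 3*12 = 36)
c = 0 (c = 0/36 = 0*(1/36) = 0)
c*n(1) = 0*16 = 0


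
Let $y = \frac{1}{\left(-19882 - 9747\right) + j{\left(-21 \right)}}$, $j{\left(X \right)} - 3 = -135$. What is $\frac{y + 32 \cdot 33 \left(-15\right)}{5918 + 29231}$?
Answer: $- \frac{471414241}{1046069389} \approx -0.45065$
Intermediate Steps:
$j{\left(X \right)} = -132$ ($j{\left(X \right)} = 3 - 135 = -132$)
$y = - \frac{1}{29761}$ ($y = \frac{1}{\left(-19882 - 9747\right) - 132} = \frac{1}{-29629 - 132} = \frac{1}{-29761} = - \frac{1}{29761} \approx -3.3601 \cdot 10^{-5}$)
$\frac{y + 32 \cdot 33 \left(-15\right)}{5918 + 29231} = \frac{- \frac{1}{29761} + 32 \cdot 33 \left(-15\right)}{5918 + 29231} = \frac{- \frac{1}{29761} + 1056 \left(-15\right)}{35149} = \left(- \frac{1}{29761} - 15840\right) \frac{1}{35149} = \left(- \frac{471414241}{29761}\right) \frac{1}{35149} = - \frac{471414241}{1046069389}$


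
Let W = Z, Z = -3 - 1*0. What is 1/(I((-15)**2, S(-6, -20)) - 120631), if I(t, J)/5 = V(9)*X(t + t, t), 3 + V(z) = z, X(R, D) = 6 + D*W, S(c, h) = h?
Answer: -1/140701 ≈ -7.1073e-6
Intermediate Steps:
Z = -3 (Z = -3 + 0 = -3)
W = -3
X(R, D) = 6 - 3*D (X(R, D) = 6 + D*(-3) = 6 - 3*D)
V(z) = -3 + z
I(t, J) = 180 - 90*t (I(t, J) = 5*((-3 + 9)*(6 - 3*t)) = 5*(6*(6 - 3*t)) = 5*(36 - 18*t) = 180 - 90*t)
1/(I((-15)**2, S(-6, -20)) - 120631) = 1/((180 - 90*(-15)**2) - 120631) = 1/((180 - 90*225) - 120631) = 1/((180 - 20250) - 120631) = 1/(-20070 - 120631) = 1/(-140701) = -1/140701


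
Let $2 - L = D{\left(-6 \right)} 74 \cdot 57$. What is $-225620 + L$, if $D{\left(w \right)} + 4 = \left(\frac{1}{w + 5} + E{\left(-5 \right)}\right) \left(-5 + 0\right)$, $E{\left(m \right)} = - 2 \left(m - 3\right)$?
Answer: $107604$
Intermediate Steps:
$E{\left(m \right)} = 6 - 2 m$ ($E{\left(m \right)} = - 2 \left(-3 + m\right) = 6 - 2 m$)
$D{\left(w \right)} = -84 - \frac{5}{5 + w}$ ($D{\left(w \right)} = -4 + \left(\frac{1}{w + 5} + \left(6 - -10\right)\right) \left(-5 + 0\right) = -4 + \left(\frac{1}{5 + w} + \left(6 + 10\right)\right) \left(-5\right) = -4 + \left(\frac{1}{5 + w} + 16\right) \left(-5\right) = -4 + \left(16 + \frac{1}{5 + w}\right) \left(-5\right) = -4 - \left(80 + \frac{5}{5 + w}\right) = -84 - \frac{5}{5 + w}$)
$L = 333224$ ($L = 2 - \frac{-425 - -504}{5 - 6} \cdot 74 \cdot 57 = 2 - \frac{-425 + 504}{-1} \cdot 74 \cdot 57 = 2 - \left(-1\right) 79 \cdot 74 \cdot 57 = 2 - \left(-79\right) 74 \cdot 57 = 2 - \left(-5846\right) 57 = 2 - -333222 = 2 + 333222 = 333224$)
$-225620 + L = -225620 + 333224 = 107604$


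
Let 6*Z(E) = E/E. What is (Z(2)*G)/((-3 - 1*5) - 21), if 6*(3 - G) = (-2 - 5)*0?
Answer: -1/58 ≈ -0.017241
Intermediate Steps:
Z(E) = ⅙ (Z(E) = (E/E)/6 = (⅙)*1 = ⅙)
G = 3 (G = 3 - (-2 - 5)*0/6 = 3 - (-7)*0/6 = 3 - ⅙*0 = 3 + 0 = 3)
(Z(2)*G)/((-3 - 1*5) - 21) = ((⅙)*3)/((-3 - 1*5) - 21) = 1/(2*((-3 - 5) - 21)) = 1/(2*(-8 - 21)) = (½)/(-29) = (½)*(-1/29) = -1/58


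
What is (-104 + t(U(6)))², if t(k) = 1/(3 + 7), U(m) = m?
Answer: 1079521/100 ≈ 10795.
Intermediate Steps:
t(k) = ⅒ (t(k) = 1/10 = ⅒)
(-104 + t(U(6)))² = (-104 + ⅒)² = (-1039/10)² = 1079521/100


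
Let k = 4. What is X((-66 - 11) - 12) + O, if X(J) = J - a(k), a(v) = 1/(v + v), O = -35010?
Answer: -280793/8 ≈ -35099.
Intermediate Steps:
a(v) = 1/(2*v)
X(J) = -⅛ + J (X(J) = J - 1/(2*4) = J - 1*⅛ = J - ⅛ = -⅛ + J)
X((-66 - 11) - 12) + O = (-⅛ + ((-66 - 11) - 12)) - 35010 = (-⅛ + (-77 - 12)) - 35010 = (-⅛ - 89) - 35010 = -713/8 - 35010 = -280793/8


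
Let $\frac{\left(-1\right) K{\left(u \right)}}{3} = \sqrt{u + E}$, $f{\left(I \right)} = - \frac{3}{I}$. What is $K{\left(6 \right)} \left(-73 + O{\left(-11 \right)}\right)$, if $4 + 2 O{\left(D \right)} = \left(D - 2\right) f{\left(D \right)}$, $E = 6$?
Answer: $\frac{5067 \sqrt{3}}{11} \approx 797.85$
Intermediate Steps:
$K{\left(u \right)} = - 3 \sqrt{6 + u}$ ($K{\left(u \right)} = - 3 \sqrt{u + 6} = - 3 \sqrt{6 + u}$)
$O{\left(D \right)} = -2 - \frac{3 \left(-2 + D\right)}{2 D}$ ($O{\left(D \right)} = -2 + \frac{\left(D - 2\right) \left(- \frac{3}{D}\right)}{2} = -2 + \frac{\left(-2 + D\right) \left(- \frac{3}{D}\right)}{2} = -2 + \frac{\left(-3\right) \frac{1}{D} \left(-2 + D\right)}{2} = -2 - \frac{3 \left(-2 + D\right)}{2 D}$)
$K{\left(6 \right)} \left(-73 + O{\left(-11 \right)}\right) = - 3 \sqrt{6 + 6} \left(-73 - \left(\frac{7}{2} - \frac{3}{-11}\right)\right) = - 3 \sqrt{12} \left(-73 + \left(- \frac{7}{2} + 3 \left(- \frac{1}{11}\right)\right)\right) = - 3 \cdot 2 \sqrt{3} \left(-73 - \frac{83}{22}\right) = - 6 \sqrt{3} \left(-73 - \frac{83}{22}\right) = - 6 \sqrt{3} \left(- \frac{1689}{22}\right) = \frac{5067 \sqrt{3}}{11}$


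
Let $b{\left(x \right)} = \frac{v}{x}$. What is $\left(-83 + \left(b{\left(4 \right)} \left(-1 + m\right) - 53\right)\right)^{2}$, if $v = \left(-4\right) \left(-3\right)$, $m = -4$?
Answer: $22801$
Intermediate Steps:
$v = 12$
$b{\left(x \right)} = \frac{12}{x}$
$\left(-83 + \left(b{\left(4 \right)} \left(-1 + m\right) - 53\right)\right)^{2} = \left(-83 - \left(53 - \frac{12}{4} \left(-1 - 4\right)\right)\right)^{2} = \left(-83 - \left(53 - 12 \cdot \frac{1}{4} \left(-5\right)\right)\right)^{2} = \left(-83 + \left(3 \left(-5\right) - 53\right)\right)^{2} = \left(-83 - 68\right)^{2} = \left(-151\right)^{2} = 22801$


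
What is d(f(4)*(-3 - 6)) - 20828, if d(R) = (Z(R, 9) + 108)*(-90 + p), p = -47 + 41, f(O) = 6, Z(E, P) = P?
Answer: -32060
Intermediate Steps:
p = -6
d(R) = -11232 (d(R) = (9 + 108)*(-90 - 6) = 117*(-96) = -11232)
d(f(4)*(-3 - 6)) - 20828 = -11232 - 20828 = -32060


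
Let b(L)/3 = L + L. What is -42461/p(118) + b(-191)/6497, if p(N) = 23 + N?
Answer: -276030703/916077 ≈ -301.32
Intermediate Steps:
b(L) = 6*L (b(L) = 3*(L + L) = 3*(2*L) = 6*L)
-42461/p(118) + b(-191)/6497 = -42461/(23 + 118) + (6*(-191))/6497 = -42461/141 - 1146*1/6497 = -42461*1/141 - 1146/6497 = -42461/141 - 1146/6497 = -276030703/916077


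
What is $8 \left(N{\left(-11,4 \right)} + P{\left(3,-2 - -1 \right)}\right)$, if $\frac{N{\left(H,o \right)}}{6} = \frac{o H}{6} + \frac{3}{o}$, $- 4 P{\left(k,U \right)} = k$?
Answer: $-322$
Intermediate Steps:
$P{\left(k,U \right)} = - \frac{k}{4}$
$N{\left(H,o \right)} = \frac{18}{o} + H o$ ($N{\left(H,o \right)} = 6 \left(\frac{o H}{6} + \frac{3}{o}\right) = 6 \left(H o \frac{1}{6} + \frac{3}{o}\right) = 6 \left(\frac{H o}{6} + \frac{3}{o}\right) = 6 \left(\frac{3}{o} + \frac{H o}{6}\right) = \frac{18}{o} + H o$)
$8 \left(N{\left(-11,4 \right)} + P{\left(3,-2 - -1 \right)}\right) = 8 \left(\left(\frac{18}{4} - 44\right) - \frac{3}{4}\right) = 8 \left(\left(18 \cdot \frac{1}{4} - 44\right) - \frac{3}{4}\right) = 8 \left(\left(\frac{9}{2} - 44\right) - \frac{3}{4}\right) = 8 \left(- \frac{79}{2} - \frac{3}{4}\right) = 8 \left(- \frac{161}{4}\right) = -322$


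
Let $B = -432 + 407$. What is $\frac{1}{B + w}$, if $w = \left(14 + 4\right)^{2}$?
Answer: $\frac{1}{299} \approx 0.0033445$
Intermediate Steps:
$B = -25$
$w = 324$ ($w = 18^{2} = 324$)
$\frac{1}{B + w} = \frac{1}{-25 + 324} = \frac{1}{299}$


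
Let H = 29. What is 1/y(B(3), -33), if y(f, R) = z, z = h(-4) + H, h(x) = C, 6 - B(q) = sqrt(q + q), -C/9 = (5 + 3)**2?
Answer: -1/547 ≈ -0.0018282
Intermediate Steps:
C = -576 (C = -9*(5 + 3)**2 = -9*8**2 = -9*64 = -576)
B(q) = 6 - sqrt(2)*sqrt(q) (B(q) = 6 - sqrt(q + q) = 6 - sqrt(2*q) = 6 - sqrt(2)*sqrt(q))
h(x) = -576
z = -547 (z = -576 + 29 = -547)
y(f, R) = -547
1/y(B(3), -33) = 1/(-547) = -1/547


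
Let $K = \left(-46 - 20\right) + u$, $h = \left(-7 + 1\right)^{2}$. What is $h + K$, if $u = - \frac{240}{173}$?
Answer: $- \frac{5430}{173} \approx -31.387$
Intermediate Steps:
$u = - \frac{240}{173}$ ($u = \left(-240\right) \frac{1}{173} = - \frac{240}{173} \approx -1.3873$)
$h = 36$ ($h = \left(-6\right)^{2} = 36$)
$K = - \frac{11658}{173}$ ($K = \left(-46 - 20\right) - \frac{240}{173} = -66 - \frac{240}{173} = - \frac{11658}{173} \approx -67.387$)
$h + K = 36 - \frac{11658}{173} = - \frac{5430}{173}$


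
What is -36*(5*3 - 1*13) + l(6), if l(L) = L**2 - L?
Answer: -42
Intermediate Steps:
-36*(5*3 - 1*13) + l(6) = -36*(5*3 - 1*13) + 6*(-1 + 6) = -36*(15 - 13) + 6*5 = -36*2 + 30 = -72 + 30 = -42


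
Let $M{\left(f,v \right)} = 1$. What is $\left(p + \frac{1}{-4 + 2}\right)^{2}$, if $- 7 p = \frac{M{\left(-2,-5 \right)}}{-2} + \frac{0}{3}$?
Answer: $\frac{9}{49} \approx 0.18367$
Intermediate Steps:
$p = \frac{1}{14}$ ($p = - \frac{1 \frac{1}{-2} + \frac{0}{3}}{7} = - \frac{1 \left(- \frac{1}{2}\right) + 0 \cdot \frac{1}{3}}{7} = - \frac{- \frac{1}{2} + 0}{7} = \left(- \frac{1}{7}\right) \left(- \frac{1}{2}\right) = \frac{1}{14} \approx 0.071429$)
$\left(p + \frac{1}{-4 + 2}\right)^{2} = \left(\frac{1}{14} + \frac{1}{-4 + 2}\right)^{2} = \left(\frac{1}{14} + \frac{1}{-2}\right)^{2} = \left(\frac{1}{14} - \frac{1}{2}\right)^{2} = \left(- \frac{3}{7}\right)^{2} = \frac{9}{49}$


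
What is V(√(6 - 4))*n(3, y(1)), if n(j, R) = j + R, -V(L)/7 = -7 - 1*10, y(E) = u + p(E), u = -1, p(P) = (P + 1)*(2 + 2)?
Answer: 1190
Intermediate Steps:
p(P) = 4 + 4*P (p(P) = (1 + P)*4 = 4 + 4*P)
y(E) = 3 + 4*E (y(E) = -1 + (4 + 4*E) = 3 + 4*E)
V(L) = 119 (V(L) = -7*(-7 - 1*10) = -7*(-7 - 10) = -7*(-17) = 119)
n(j, R) = R + j
V(√(6 - 4))*n(3, y(1)) = 119*((3 + 4*1) + 3) = 119*((3 + 4) + 3) = 119*(7 + 3) = 119*10 = 1190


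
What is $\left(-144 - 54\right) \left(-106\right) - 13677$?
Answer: $7311$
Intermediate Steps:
$\left(-144 - 54\right) \left(-106\right) - 13677 = \left(-198\right) \left(-106\right) - 13677 = 20988 - 13677 = 7311$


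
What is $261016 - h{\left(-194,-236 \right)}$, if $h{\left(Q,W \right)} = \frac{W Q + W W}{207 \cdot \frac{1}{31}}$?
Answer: $\frac{50884432}{207} \approx 2.4582 \cdot 10^{5}$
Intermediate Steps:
$h{\left(Q,W \right)} = \frac{31 W^{2}}{207} + \frac{31 Q W}{207}$ ($h{\left(Q,W \right)} = \frac{Q W + W^{2}}{207 \cdot \frac{1}{31}} = \frac{W^{2} + Q W}{\frac{207}{31}} = \left(W^{2} + Q W\right) \frac{31}{207} = \frac{31 W^{2}}{207} + \frac{31 Q W}{207}$)
$261016 - h{\left(-194,-236 \right)} = 261016 - \frac{31}{207} \left(-236\right) \left(-194 - 236\right) = 261016 - \frac{31}{207} \left(-236\right) \left(-430\right) = 261016 - \frac{3145880}{207} = \frac{50884432}{207}$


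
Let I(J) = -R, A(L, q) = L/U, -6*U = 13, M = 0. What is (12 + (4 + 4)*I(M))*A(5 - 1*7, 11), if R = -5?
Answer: 48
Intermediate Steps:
U = -13/6 (U = -1/6*13 = -13/6 ≈ -2.1667)
A(L, q) = -6*L/13 (A(L, q) = L/(-13/6) = L*(-6/13) = -6*L/13)
I(J) = 5 (I(J) = -1*(-5) = 5)
(12 + (4 + 4)*I(M))*A(5 - 1*7, 11) = (12 + (4 + 4)*5)*(-6*(5 - 1*7)/13) = (12 + 8*5)*(-6*(5 - 7)/13) = (12 + 40)*(-6/13*(-2)) = 52*(12/13) = 48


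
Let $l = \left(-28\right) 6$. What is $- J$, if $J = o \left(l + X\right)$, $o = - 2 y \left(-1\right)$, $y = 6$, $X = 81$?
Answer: $1044$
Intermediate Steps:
$l = -168$
$o = 12$ ($o = \left(-2\right) 6 \left(-1\right) = \left(-12\right) \left(-1\right) = 12$)
$J = -1044$ ($J = 12 \left(-168 + 81\right) = 12 \left(-87\right) = -1044$)
$- J = \left(-1\right) \left(-1044\right) = 1044$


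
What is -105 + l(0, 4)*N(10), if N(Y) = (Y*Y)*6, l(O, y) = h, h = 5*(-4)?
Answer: -12105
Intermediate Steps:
h = -20
l(O, y) = -20
N(Y) = 6*Y² (N(Y) = Y²*6 = 6*Y²)
-105 + l(0, 4)*N(10) = -105 - 120*10² = -105 - 120*100 = -105 - 20*600 = -105 - 12000 = -12105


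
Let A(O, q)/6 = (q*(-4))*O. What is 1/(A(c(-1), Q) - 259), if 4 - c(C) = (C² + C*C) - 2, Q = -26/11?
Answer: -11/353 ≈ -0.031161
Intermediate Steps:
Q = -26/11 (Q = -26*1/11 = -26/11 ≈ -2.3636)
c(C) = 6 - 2*C² (c(C) = 4 - ((C² + C*C) - 2) = 4 - ((C² + C²) - 2) = 4 - (2*C² - 2) = 4 - (-2 + 2*C²) = 4 + (2 - 2*C²) = 6 - 2*C²)
A(O, q) = -24*O*q (A(O, q) = 6*((q*(-4))*O) = 6*((-4*q)*O) = 6*(-4*O*q) = -24*O*q)
1/(A(c(-1), Q) - 259) = 1/(-24*(6 - 2*(-1)²)*(-26/11) - 259) = 1/(-24*(6 - 2*1)*(-26/11) - 259) = 1/(-24*(6 - 2)*(-26/11) - 259) = 1/(-24*4*(-26/11) - 259) = 1/(2496/11 - 259) = 1/(-353/11) = -11/353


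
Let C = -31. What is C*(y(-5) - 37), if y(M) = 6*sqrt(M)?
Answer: 1147 - 186*I*sqrt(5) ≈ 1147.0 - 415.91*I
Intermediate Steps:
C*(y(-5) - 37) = -31*(6*sqrt(-5) - 37) = -31*(6*(I*sqrt(5)) - 37) = -31*(6*I*sqrt(5) - 37) = -31*(-37 + 6*I*sqrt(5)) = 1147 - 186*I*sqrt(5)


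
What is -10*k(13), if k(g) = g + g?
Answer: -260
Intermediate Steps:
k(g) = 2*g
-10*k(13) = -20*13 = -10*26 = -260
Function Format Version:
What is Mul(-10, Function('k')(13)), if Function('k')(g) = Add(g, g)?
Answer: -260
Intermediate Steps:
Function('k')(g) = Mul(2, g)
Mul(-10, Function('k')(13)) = Mul(-10, Mul(2, 13)) = Mul(-10, 26) = -260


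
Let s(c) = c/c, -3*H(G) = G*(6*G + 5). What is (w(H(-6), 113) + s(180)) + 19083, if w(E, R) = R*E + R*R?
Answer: 24847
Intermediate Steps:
H(G) = -G*(5 + 6*G)/3 (H(G) = -G*(6*G + 5)/3 = -G*(5 + 6*G)/3)
w(E, R) = R² + E*R (w(E, R) = E*R + R² = R² + E*R)
s(c) = 1
(w(H(-6), 113) + s(180)) + 19083 = (113*(-⅓*(-6)*(5 + 6*(-6)) + 113) + 1) + 19083 = (113*(-⅓*(-6)*(5 - 36) + 113) + 1) + 19083 = (113*(-⅓*(-6)*(-31) + 113) + 1) + 19083 = (113*(-62 + 113) + 1) + 19083 = (113*51 + 1) + 19083 = (5763 + 1) + 19083 = 5764 + 19083 = 24847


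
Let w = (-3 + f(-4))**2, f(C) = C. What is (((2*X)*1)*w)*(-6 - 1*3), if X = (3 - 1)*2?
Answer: -3528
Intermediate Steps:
X = 4 (X = 2*2 = 4)
w = 49 (w = (-3 - 4)**2 = (-7)**2 = 49)
(((2*X)*1)*w)*(-6 - 1*3) = (((2*4)*1)*49)*(-6 - 1*3) = ((8*1)*49)*(-6 - 3) = (8*49)*(-9) = 392*(-9) = -3528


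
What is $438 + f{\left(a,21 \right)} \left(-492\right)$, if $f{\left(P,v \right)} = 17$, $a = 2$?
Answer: $-7926$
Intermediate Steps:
$438 + f{\left(a,21 \right)} \left(-492\right) = 438 + 17 \left(-492\right) = 438 - 8364 = -7926$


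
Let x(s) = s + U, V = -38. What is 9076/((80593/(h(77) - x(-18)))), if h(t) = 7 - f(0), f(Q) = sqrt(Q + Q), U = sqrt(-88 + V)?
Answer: 226900/80593 - 27228*I*sqrt(14)/80593 ≈ 2.8154 - 1.2641*I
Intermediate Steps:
U = 3*I*sqrt(14) (U = sqrt(-88 - 38) = sqrt(-126) = 3*I*sqrt(14) ≈ 11.225*I)
f(Q) = sqrt(2)*sqrt(Q) (f(Q) = sqrt(2*Q) = sqrt(2)*sqrt(Q))
x(s) = s + 3*I*sqrt(14)
h(t) = 7 (h(t) = 7 - sqrt(2)*sqrt(0) = 7 - sqrt(2)*0 = 7 - 1*0 = 7 + 0 = 7)
9076/((80593/(h(77) - x(-18)))) = 9076/((80593/(7 - (-18 + 3*I*sqrt(14))))) = 9076/((80593/(7 + (18 - 3*I*sqrt(14))))) = 9076/((80593/(25 - 3*I*sqrt(14)))) = 9076*(25/80593 - 3*I*sqrt(14)/80593) = 226900/80593 - 27228*I*sqrt(14)/80593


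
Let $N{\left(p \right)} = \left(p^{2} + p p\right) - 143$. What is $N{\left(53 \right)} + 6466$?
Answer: $11941$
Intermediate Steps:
$N{\left(p \right)} = -143 + 2 p^{2}$ ($N{\left(p \right)} = \left(p^{2} + p^{2}\right) - 143 = 2 p^{2} - 143 = -143 + 2 p^{2}$)
$N{\left(53 \right)} + 6466 = \left(-143 + 2 \cdot 53^{2}\right) + 6466 = \left(-143 + 2 \cdot 2809\right) + 6466 = \left(-143 + 5618\right) + 6466 = 5475 + 6466 = 11941$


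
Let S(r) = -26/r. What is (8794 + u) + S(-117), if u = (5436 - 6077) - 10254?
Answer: -18907/9 ≈ -2100.8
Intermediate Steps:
u = -10895 (u = -641 - 10254 = -10895)
(8794 + u) + S(-117) = (8794 - 10895) - 26/(-117) = -2101 - 26*(-1/117) = -2101 + 2/9 = -18907/9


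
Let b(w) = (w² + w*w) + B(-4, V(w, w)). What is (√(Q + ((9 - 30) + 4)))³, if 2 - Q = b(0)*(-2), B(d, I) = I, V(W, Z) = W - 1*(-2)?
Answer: -11*I*√11 ≈ -36.483*I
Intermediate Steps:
V(W, Z) = 2 + W (V(W, Z) = W + 2 = 2 + W)
b(w) = 2 + w + 2*w² (b(w) = (w² + w*w) + (2 + w) = (w² + w²) + (2 + w) = 2*w² + (2 + w) = 2 + w + 2*w²)
Q = 6 (Q = 2 - (2 + 0 + 2*0²)*(-2) = 2 - (2 + 0 + 2*0)*(-2) = 2 - (2 + 0 + 0)*(-2) = 2 - 2*(-2) = 2 - 1*(-4) = 2 + 4 = 6)
(√(Q + ((9 - 30) + 4)))³ = (√(6 + ((9 - 30) + 4)))³ = (√(6 + (-21 + 4)))³ = (√(6 - 17))³ = (√(-11))³ = (I*√11)³ = -11*I*√11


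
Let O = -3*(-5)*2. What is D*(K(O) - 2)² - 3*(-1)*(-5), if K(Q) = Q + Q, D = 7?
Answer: 23533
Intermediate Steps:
O = 30 (O = 15*2 = 30)
K(Q) = 2*Q
D*(K(O) - 2)² - 3*(-1)*(-5) = 7*(2*30 - 2)² - 3*(-1)*(-5) = 7*(60 - 2)² + 3*(-5) = 7*58² - 15 = 7*3364 - 15 = 23548 - 15 = 23533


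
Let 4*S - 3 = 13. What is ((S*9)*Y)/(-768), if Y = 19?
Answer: -57/64 ≈ -0.89063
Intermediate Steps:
S = 4 (S = ¾ + (¼)*13 = ¾ + 13/4 = 4)
((S*9)*Y)/(-768) = ((4*9)*19)/(-768) = (36*19)*(-1/768) = 684*(-1/768) = -57/64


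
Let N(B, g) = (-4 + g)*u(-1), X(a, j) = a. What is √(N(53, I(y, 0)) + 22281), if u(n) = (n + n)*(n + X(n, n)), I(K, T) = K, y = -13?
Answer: √22213 ≈ 149.04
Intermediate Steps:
u(n) = 4*n² (u(n) = (n + n)*(n + n) = (2*n)*(2*n) = 4*n²)
N(B, g) = -16 + 4*g (N(B, g) = (-4 + g)*(4*(-1)²) = (-4 + g)*(4*1) = (-4 + g)*4 = -16 + 4*g)
√(N(53, I(y, 0)) + 22281) = √((-16 + 4*(-13)) + 22281) = √((-16 - 52) + 22281) = √(-68 + 22281) = √22213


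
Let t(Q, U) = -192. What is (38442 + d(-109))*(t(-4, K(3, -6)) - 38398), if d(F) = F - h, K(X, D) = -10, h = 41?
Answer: -1477688280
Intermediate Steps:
d(F) = -41 + F (d(F) = F - 1*41 = F - 41 = -41 + F)
(38442 + d(-109))*(t(-4, K(3, -6)) - 38398) = (38442 + (-41 - 109))*(-192 - 38398) = (38442 - 150)*(-38590) = 38292*(-38590) = -1477688280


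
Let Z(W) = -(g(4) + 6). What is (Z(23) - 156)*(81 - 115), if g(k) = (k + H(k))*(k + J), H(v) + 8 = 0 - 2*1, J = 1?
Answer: 4488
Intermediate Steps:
H(v) = -10 (H(v) = -8 + (0 - 2*1) = -8 + (0 - 2) = -8 - 2 = -10)
g(k) = (1 + k)*(-10 + k) (g(k) = (k - 10)*(k + 1) = (-10 + k)*(1 + k) = (1 + k)*(-10 + k))
Z(W) = 24 (Z(W) = -((-10 + 4² - 9*4) + 6) = -((-10 + 16 - 36) + 6) = -(-30 + 6) = -1*(-24) = 24)
(Z(23) - 156)*(81 - 115) = (24 - 156)*(81 - 115) = -132*(-34) = 4488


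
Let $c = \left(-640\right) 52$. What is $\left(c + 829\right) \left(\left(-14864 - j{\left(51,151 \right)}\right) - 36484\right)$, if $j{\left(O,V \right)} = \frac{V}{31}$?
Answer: $\frac{51660012489}{31} \approx 1.6665 \cdot 10^{9}$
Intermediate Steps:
$j{\left(O,V \right)} = \frac{V}{31}$ ($j{\left(O,V \right)} = V \frac{1}{31} = \frac{V}{31}$)
$c = -33280$
$\left(c + 829\right) \left(\left(-14864 - j{\left(51,151 \right)}\right) - 36484\right) = \left(-33280 + 829\right) \left(\left(-14864 - \frac{1}{31} \cdot 151\right) - 36484\right) = - 32451 \left(\left(-14864 - \frac{151}{31}\right) - 36484\right) = - 32451 \left(- \frac{460935}{31} - 36484\right) = \left(-32451\right) \left(- \frac{1591939}{31}\right) = \frac{51660012489}{31}$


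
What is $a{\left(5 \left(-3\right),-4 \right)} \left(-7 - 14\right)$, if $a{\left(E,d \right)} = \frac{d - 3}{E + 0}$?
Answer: $- \frac{49}{5} \approx -9.8$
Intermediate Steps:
$a{\left(E,d \right)} = \frac{-3 + d}{E}$
$a{\left(5 \left(-3\right),-4 \right)} \left(-7 - 14\right) = \frac{-3 - 4}{5 \left(-3\right)} \left(-7 - 14\right) = \frac{1}{-15} \left(-7\right) \left(-21\right) = \left(- \frac{1}{15}\right) \left(-7\right) \left(-21\right) = \frac{7}{15} \left(-21\right) = - \frac{49}{5}$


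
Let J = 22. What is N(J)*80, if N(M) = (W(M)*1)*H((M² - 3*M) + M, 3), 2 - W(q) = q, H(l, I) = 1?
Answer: -1600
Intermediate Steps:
W(q) = 2 - q
N(M) = 2 - M (N(M) = ((2 - M)*1)*1 = (2 - M)*1 = 2 - M)
N(J)*80 = (2 - 1*22)*80 = (2 - 22)*80 = -20*80 = -1600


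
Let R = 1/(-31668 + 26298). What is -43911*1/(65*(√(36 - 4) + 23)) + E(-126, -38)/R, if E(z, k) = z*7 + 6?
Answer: 21709369521/4615 + 25092*√2/4615 ≈ 4.7041e+6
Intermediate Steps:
R = -1/5370 (R = 1/(-5370) = -1/5370 ≈ -0.00018622)
E(z, k) = 6 + 7*z (E(z, k) = 7*z + 6 = 6 + 7*z)
-43911*1/(65*(√(36 - 4) + 23)) + E(-126, -38)/R = -43911*1/(65*(√(36 - 4) + 23)) + (6 + 7*(-126))/(-1/5370) = -43911*1/(65*(√32 + 23)) + (6 - 882)*(-5370) = -43911*1/(65*(4*√2 + 23)) - 876*(-5370) = -43911*1/(65*(23 + 4*√2)) + 4704120 = -43911/(1495 + 260*√2) + 4704120 = 4704120 - 43911/(1495 + 260*√2)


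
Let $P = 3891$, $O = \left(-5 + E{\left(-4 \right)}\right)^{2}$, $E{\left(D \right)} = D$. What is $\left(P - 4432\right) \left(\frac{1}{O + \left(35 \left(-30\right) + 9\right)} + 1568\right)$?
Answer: $- \frac{814355939}{960} \approx -8.4829 \cdot 10^{5}$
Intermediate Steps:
$O = 81$ ($O = \left(-5 - 4\right)^{2} = \left(-9\right)^{2} = 81$)
$\left(P - 4432\right) \left(\frac{1}{O + \left(35 \left(-30\right) + 9\right)} + 1568\right) = \left(3891 - 4432\right) \left(\frac{1}{81 + \left(35 \left(-30\right) + 9\right)} + 1568\right) = - 541 \left(\frac{1}{81 + \left(-1050 + 9\right)} + 1568\right) = - 541 \left(\frac{1}{81 - 1041} + 1568\right) = - 541 \left(\frac{1}{-960} + 1568\right) = - 541 \left(- \frac{1}{960} + 1568\right) = \left(-541\right) \frac{1505279}{960} = - \frac{814355939}{960}$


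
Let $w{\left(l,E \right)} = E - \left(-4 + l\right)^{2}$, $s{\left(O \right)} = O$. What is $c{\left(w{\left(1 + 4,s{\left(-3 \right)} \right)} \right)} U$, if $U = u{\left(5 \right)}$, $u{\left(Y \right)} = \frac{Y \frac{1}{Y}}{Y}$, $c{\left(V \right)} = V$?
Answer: $- \frac{4}{5} \approx -0.8$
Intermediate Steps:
$u{\left(Y \right)} = \frac{1}{Y}$ ($u{\left(Y \right)} = 1 \frac{1}{Y} = \frac{1}{Y}$)
$U = \frac{1}{5} \approx 0.2$
$c{\left(w{\left(1 + 4,s{\left(-3 \right)} \right)} \right)} U = \left(-3 - \left(-4 + \left(1 + 4\right)\right)^{2}\right) \frac{1}{5} = \left(-3 - \left(-4 + 5\right)^{2}\right) \frac{1}{5} = \left(-3 - 1^{2}\right) \frac{1}{5} = \left(-3 - 1\right) \frac{1}{5} = \left(-4\right) \frac{1}{5} = - \frac{4}{5}$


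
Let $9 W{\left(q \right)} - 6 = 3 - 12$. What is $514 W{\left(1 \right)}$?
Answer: $- \frac{514}{3} \approx -171.33$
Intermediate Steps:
$W{\left(q \right)} = - \frac{1}{3}$ ($W{\left(q \right)} = \frac{2}{3} + \frac{3 - 12}{9} = \frac{2}{3} + \frac{1}{9} \left(-9\right) = \frac{2}{3} - 1 = - \frac{1}{3}$)
$514 W{\left(1 \right)} = 514 \left(- \frac{1}{3}\right) = - \frac{514}{3}$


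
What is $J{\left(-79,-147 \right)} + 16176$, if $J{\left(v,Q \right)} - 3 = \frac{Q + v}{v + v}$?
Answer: $\frac{1278254}{79} \approx 16180.0$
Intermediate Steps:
$J{\left(v,Q \right)} = 3 + \frac{Q + v}{2 v}$ ($J{\left(v,Q \right)} = 3 + \frac{Q + v}{v + v} = 3 + \frac{Q + v}{2 v}$)
$J{\left(-79,-147 \right)} + 16176 = \frac{-147 + 7 \left(-79\right)}{2 \left(-79\right)} + 16176 = \frac{1}{2} \left(- \frac{1}{79}\right) \left(-147 - 553\right) + 16176 = \frac{1}{2} \left(- \frac{1}{79}\right) \left(-700\right) + 16176 = \frac{350}{79} + 16176 = \frac{1278254}{79}$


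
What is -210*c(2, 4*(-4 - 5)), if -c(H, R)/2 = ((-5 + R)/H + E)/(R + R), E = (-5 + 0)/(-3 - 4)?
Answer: 1385/12 ≈ 115.42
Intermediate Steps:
E = 5/7 (E = -5/(-7) = -5*(-1/7) = 5/7 ≈ 0.71429)
c(H, R) = -(5/7 + (-5 + R)/H)/R (c(H, R) = -2*((-5 + R)/H + 5/7)/(R + R) = -2*((-5 + R)/H + 5/7)/(2*R) = -2*(5/7 + (-5 + R)/H)*1/(2*R) = -(5/7 + (-5 + R)/H)/R)
-210*c(2, 4*(-4 - 5)) = -210*(5 - 4*(-4 - 5) - 5/7*2)/(2*(4*(-4 - 5))) = -105*(5 - 4*(-9) - 10/7)/(4*(-9)) = -105*(5 - 1*(-36) - 10/7)/(-36) = -105*(-1)*(5 + 36 - 10/7)/36 = -105*(-1)*277/(36*7) = -210*(-277/504) = 1385/12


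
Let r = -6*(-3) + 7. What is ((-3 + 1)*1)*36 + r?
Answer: -47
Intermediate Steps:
r = 25 (r = 18 + 7 = 25)
((-3 + 1)*1)*36 + r = ((-3 + 1)*1)*36 + 25 = -2*1*36 + 25 = -2*36 + 25 = -72 + 25 = -47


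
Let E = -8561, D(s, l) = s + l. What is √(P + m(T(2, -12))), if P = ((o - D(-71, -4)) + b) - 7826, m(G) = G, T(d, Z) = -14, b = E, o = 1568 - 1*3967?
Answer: 5*I*√749 ≈ 136.84*I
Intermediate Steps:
D(s, l) = l + s
o = -2399 (o = 1568 - 3967 = -2399)
b = -8561
P = -18711 (P = ((-2399 - (-4 - 71)) - 8561) - 7826 = ((-2399 - 1*(-75)) - 8561) - 7826 = ((-2399 + 75) - 8561) - 7826 = (-2324 - 8561) - 7826 = -10885 - 7826 = -18711)
√(P + m(T(2, -12))) = √(-18711 - 14) = √(-18725) = 5*I*√749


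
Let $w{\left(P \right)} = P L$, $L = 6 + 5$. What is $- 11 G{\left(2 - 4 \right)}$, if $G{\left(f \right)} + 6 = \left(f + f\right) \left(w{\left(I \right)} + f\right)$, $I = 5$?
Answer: $2398$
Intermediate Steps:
$L = 11$
$w{\left(P \right)} = 11 P$ ($w{\left(P \right)} = P 11 = 11 P$)
$G{\left(f \right)} = -6 + 2 f \left(55 + f\right)$ ($G{\left(f \right)} = -6 + \left(f + f\right) \left(11 \cdot 5 + f\right) = -6 + 2 f \left(55 + f\right)$)
$- 11 G{\left(2 - 4 \right)} = - 11 \left(-6 + 2 \left(2 - 4\right)^{2} + 110 \left(2 - 4\right)\right) = - 11 \left(-6 + 2 \left(-2\right)^{2} + 110 \left(-2\right)\right) = - 11 \left(-6 + 2 \cdot 4 - 220\right) = - 11 \left(-6 + 8 - 220\right) = \left(-11\right) \left(-218\right) = 2398$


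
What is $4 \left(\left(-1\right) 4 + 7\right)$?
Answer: $12$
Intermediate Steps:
$4 \left(\left(-1\right) 4 + 7\right) = 4 \left(-4 + 7\right) = 4 \cdot 3 = 12$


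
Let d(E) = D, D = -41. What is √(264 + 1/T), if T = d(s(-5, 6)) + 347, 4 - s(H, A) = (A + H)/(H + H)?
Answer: √2746690/102 ≈ 16.248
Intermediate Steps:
s(H, A) = 4 - (A + H)/(2*H) (s(H, A) = 4 - (A + H)/(H + H) = 4 - (A + H)/(2*H))
d(E) = -41
T = 306 (T = -41 + 347 = 306)
√(264 + 1/T) = √(264 + 1/306) = √(80785/306) = √2746690/102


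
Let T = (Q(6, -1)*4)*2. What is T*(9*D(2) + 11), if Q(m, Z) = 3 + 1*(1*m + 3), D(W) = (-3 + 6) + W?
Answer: 5376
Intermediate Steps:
D(W) = 3 + W
Q(m, Z) = 6 + m (Q(m, Z) = 3 + 1*(m + 3) = 3 + 1*(3 + m) = 3 + (3 + m) = 6 + m)
T = 96 (T = ((6 + 6)*4)*2 = (12*4)*2 = 48*2 = 96)
T*(9*D(2) + 11) = 96*(9*(3 + 2) + 11) = 96*(9*5 + 11) = 96*(45 + 11) = 96*56 = 5376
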